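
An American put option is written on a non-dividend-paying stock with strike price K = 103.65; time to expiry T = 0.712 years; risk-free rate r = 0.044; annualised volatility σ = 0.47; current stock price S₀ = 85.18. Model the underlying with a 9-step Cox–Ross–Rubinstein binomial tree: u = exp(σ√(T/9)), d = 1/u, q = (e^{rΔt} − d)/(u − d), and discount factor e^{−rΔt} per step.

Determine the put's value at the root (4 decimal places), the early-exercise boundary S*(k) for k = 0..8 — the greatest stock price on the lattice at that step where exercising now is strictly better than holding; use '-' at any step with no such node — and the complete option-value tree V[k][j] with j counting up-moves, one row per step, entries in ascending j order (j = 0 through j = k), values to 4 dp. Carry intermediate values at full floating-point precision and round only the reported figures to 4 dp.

Δt=0.07911, u=1.14133, d=0.87617, q=0.48015, disc=e^(-rΔt)=0.99653
k=9 terminal: V=max(K-S,0) → 77.7302 69.8859 59.6676 46.3569 29.0179 6.4314 0.0000 0.0000 0.0000 0.0000
k=8: j=0 S=29.5831 intr=74.0669 cont=73.7067 V=74.0669[EX]; j=1 S=38.5360 intr=65.1140 cont=64.7538 V=65.1140[EX]; j=2 S=50.1985 intr=53.4515 cont=53.0914 V=53.4515[EX]; j=3 S=65.3904 intr=38.2596 cont=37.8994 V=38.2596[EX]; j=4 S=85.1800 intr=18.4700 cont=18.1098 V=18.4700[EX]; j=5 S=110.9587 intr=0.0000 cont=3.3317 V=3.3317[hold]; j=6 S=144.5389 intr=0.0000 cont=0.0000 V=0.0000[hold]; j=7 S=188.2818 intr=0.0000 cont=0.0000 V=0.0000[hold]; j=8 S=245.2628 intr=0.0000 cont=0.0000 V=0.0000[hold]  S*(8)=85.1800
k=7: j=0 S=33.7641 intr=69.8859 cont=69.5257 V=69.8859[EX]; j=1 S=43.9824 intr=59.6676 cont=59.3074 V=59.6676[EX]; j=2 S=57.2931 intr=46.3569 cont=45.9967 V=46.3569[EX]; j=3 S=74.6321 intr=29.0179 cont=28.6577 V=29.0179[EX]; j=4 S=97.2186 intr=6.4314 cont=11.1625 V=11.1625[hold]; j=5 S=126.6406 intr=0.0000 cont=1.7260 V=1.7260[hold]; j=6 S=164.9668 intr=0.0000 cont=0.0000 V=0.0000[hold]; j=7 S=214.8919 intr=0.0000 cont=0.0000 V=0.0000[hold]  S*(7)=74.6321
k=6: j=0 S=38.5360 intr=65.1140 cont=64.7538 V=65.1140[EX]; j=1 S=50.1985 intr=53.4515 cont=53.0914 V=53.4515[EX]; j=2 S=65.3904 intr=38.2596 cont=37.8994 V=38.2596[EX]; j=3 S=85.1800 intr=18.4700 cont=20.3736 V=20.3736[hold]; j=4 S=110.9587 intr=0.0000 cont=6.6085 V=6.6085[hold]; j=5 S=144.5389 intr=0.0000 cont=0.8941 V=0.8941[hold]; j=6 S=188.2818 intr=0.0000 cont=0.0000 V=0.0000[hold]  S*(6)=65.3904
k=5: j=0 S=43.9824 intr=59.6676 cont=59.3074 V=59.6676[EX]; j=1 S=57.2931 intr=46.3569 cont=45.9967 V=46.3569[EX]; j=2 S=74.6321 intr=29.0179 cont=29.5685 V=29.5685[hold]; j=3 S=97.2186 intr=6.4314 cont=13.7164 V=13.7164[hold]; j=4 S=126.6406 intr=0.0000 cont=3.8513 V=3.8513[hold]; j=5 S=164.9668 intr=0.0000 cont=0.4632 V=0.4632[hold]  S*(5)=57.2931
k=4: j=0 S=50.1985 intr=53.4515 cont=53.0914 V=53.4515[EX]; j=1 S=65.3904 intr=38.2596 cont=38.1629 V=38.2596[EX]; j=2 S=85.1800 intr=18.4700 cont=21.8809 V=21.8809[hold]; j=3 S=110.9587 intr=0.0000 cont=8.9485 V=8.9485[hold]; j=4 S=144.5389 intr=0.0000 cont=2.2168 V=2.2168[hold]  S*(4)=65.3904
k=3: j=0 S=57.2931 intr=46.3569 cont=45.9967 V=46.3569[EX]; j=1 S=74.6321 intr=29.0179 cont=30.2897 V=30.2897[hold]; j=2 S=97.2186 intr=6.4314 cont=15.6169 V=15.6169[hold]; j=3 S=126.6406 intr=0.0000 cont=5.6964 V=5.6964[hold]  S*(3)=57.2931
k=2: j=0 S=65.3904 intr=38.2596 cont=38.5080 V=38.5080[hold]; j=1 S=85.1800 intr=18.4700 cont=23.1638 V=23.1638[hold]; j=2 S=110.9587 intr=0.0000 cont=10.8159 V=10.8159[hold]  S*(2)=-
k=1: j=0 S=74.6321 intr=29.0179 cont=31.0323 V=31.0323[hold]; j=1 S=97.2186 intr=6.4314 cont=17.1751 V=17.1751[hold]  S*(1)=-
k=0: j=0 S=85.1800 intr=18.4700 cont=24.2940 V=24.2940[hold]  S*(0)=-

price = 24.2940
boundary = - - - 57.2931 65.3904 57.2931 65.3904 74.6321 85.1800
tree:
24.2940
31.0323 17.1751
38.5080 23.1638 10.8159
46.3569 30.2897 15.6169 5.6964
53.4515 38.2596 21.8809 8.9485 2.2168
59.6676 46.3569 29.5685 13.7164 3.8513 0.4632
65.1140 53.4515 38.2596 20.3736 6.6085 0.8941 0.0000
69.8859 59.6676 46.3569 29.0179 11.1625 1.7260 0.0000 0.0000
74.0669 65.1140 53.4515 38.2596 18.4700 3.3317 0.0000 0.0000 0.0000
77.7302 69.8859 59.6676 46.3569 29.0179 6.4314 0.0000 0.0000 0.0000 0.0000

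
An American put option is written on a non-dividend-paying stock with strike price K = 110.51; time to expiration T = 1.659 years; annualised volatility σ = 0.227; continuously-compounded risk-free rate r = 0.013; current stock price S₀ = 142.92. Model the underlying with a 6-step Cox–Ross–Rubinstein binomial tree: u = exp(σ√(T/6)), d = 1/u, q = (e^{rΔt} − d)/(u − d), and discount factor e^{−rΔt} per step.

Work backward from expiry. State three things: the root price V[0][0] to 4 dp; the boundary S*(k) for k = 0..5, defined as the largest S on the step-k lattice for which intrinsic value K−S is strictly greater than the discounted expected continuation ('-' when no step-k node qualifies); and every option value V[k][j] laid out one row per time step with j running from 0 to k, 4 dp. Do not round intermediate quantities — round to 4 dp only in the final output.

params: Δt=0.27650 u=1.12678 d=0.88748 q=0.48524 e^(-rΔt)=0.99641
t_6 payoffs: 40.6774 21.8482 0.0000 0.0000 0.0000 0.0000 0.0000
t_5: node(5,0) S=78.6860 payoff=31.8240 vs cont=31.4275 → 31.8240 [stop]  node(5,1) S=99.9023 payoff=10.6077 vs cont=11.2062 → 11.2062 [wait]  node(5,2) S=126.8393 payoff=0.0000 vs cont=0.0000 → 0.0000 [wait]  node(5,3) S=161.0394 payoff=0.0000 vs cont=0.0000 → 0.0000 [wait]  node(5,4) S=204.4610 payoff=0.0000 vs cont=0.0000 → 0.0000 [wait]  node(5,5) S=259.5904 payoff=0.0000 vs cont=0.0000 → 0.0000 [wait]  ⇒ S*(5)=78.6860
t_4: node(4,0) S=88.6618 payoff=21.8482 vs cont=21.7411 → 21.8482 [stop]  node(4,1) S=112.5679 payoff=0.0000 vs cont=5.7478 → 5.7478 [wait]  node(4,2) S=142.9200 payoff=0.0000 vs cont=0.0000 → 0.0000 [wait]  node(4,3) S=181.4560 payoff=0.0000 vs cont=0.0000 → 0.0000 [wait]  node(4,4) S=230.3825 payoff=0.0000 vs cont=0.0000 → 0.0000 [wait]  ⇒ S*(4)=88.6618
t_3: node(3,0) S=99.9023 payoff=10.6077 vs cont=13.9852 → 13.9852 [wait]  node(3,1) S=126.8393 payoff=0.0000 vs cont=2.9481 → 2.9481 [wait]  node(3,2) S=161.0394 payoff=0.0000 vs cont=0.0000 → 0.0000 [wait]  node(3,3) S=204.4610 payoff=0.0000 vs cont=0.0000 → 0.0000 [wait]  ⇒ S*(3)=-
t_2: node(2,0) S=112.5679 payoff=0.0000 vs cont=8.5986 → 8.5986 [wait]  node(2,1) S=142.9200 payoff=0.0000 vs cont=1.5121 → 1.5121 [wait]  node(2,2) S=181.4560 payoff=0.0000 vs cont=0.0000 → 0.0000 [wait]  ⇒ S*(2)=-
t_1: node(1,0) S=126.8393 payoff=0.0000 vs cont=5.1414 → 5.1414 [wait]  node(1,1) S=161.0394 payoff=0.0000 vs cont=0.7756 → 0.7756 [wait]  ⇒ S*(1)=-
t_0: node(0,0) S=142.9200 payoff=0.0000 vs cont=3.0121 → 3.0121 [wait]  ⇒ S*(0)=-

price = 3.0121
boundary = - - - - 88.6618 78.6860
tree:
3.0121
5.1414 0.7756
8.5986 1.5121 0.0000
13.9852 2.9481 0.0000 0.0000
21.8482 5.7478 0.0000 0.0000 0.0000
31.8240 11.2062 0.0000 0.0000 0.0000 0.0000
40.6774 21.8482 0.0000 0.0000 0.0000 0.0000 0.0000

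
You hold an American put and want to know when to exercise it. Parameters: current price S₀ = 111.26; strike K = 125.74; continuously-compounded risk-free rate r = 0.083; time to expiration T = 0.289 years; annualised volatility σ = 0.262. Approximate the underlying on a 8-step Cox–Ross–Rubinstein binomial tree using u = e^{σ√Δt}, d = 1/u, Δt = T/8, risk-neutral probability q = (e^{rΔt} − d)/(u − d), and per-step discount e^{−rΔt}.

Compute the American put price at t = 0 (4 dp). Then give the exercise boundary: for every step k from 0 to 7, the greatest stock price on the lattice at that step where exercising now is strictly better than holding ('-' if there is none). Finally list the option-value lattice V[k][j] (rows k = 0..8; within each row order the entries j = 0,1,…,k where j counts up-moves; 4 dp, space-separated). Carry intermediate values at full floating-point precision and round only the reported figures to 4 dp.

Δt=0.03612  u=1.05106  d=0.95142  q=0.51769  discount=0.99701
step 8 (expiry): payoffs max(K−S,0) = 51.0391 43.2162 34.5741 25.0270 14.4800 2.8285 0.0000 0.0000 0.0000
step 7: (k=7,j=0): S=78.5150, (K−S)⁺=47.2250, hold=46.8486 ⇒ V=47.2250 exercise | (k=7,j=1): S=86.7373, (K−S)⁺=39.0027, hold=38.6263 ⇒ V=39.0027 exercise | (k=7,j=2): S=95.8206, (K−S)⁺=29.9194, hold=29.5429 ⇒ V=29.9194 exercise | (k=7,j=3): S=105.8552, (K−S)⁺=19.8848, hold=19.5083 ⇒ V=19.8848 exercise | (k=7,j=4): S=116.9407, (K−S)⁺=8.7993, hold=8.4228 ⇒ V=8.7993 exercise | (k=7,j=5): S=129.1871, (K−S)⁺=0.0000, hold=1.3601 ⇒ V=1.3601 continue | (k=7,j=6): S=142.7159, (K−S)⁺=0.0000, hold=0.0000 ⇒ V=0.0000 continue | (k=7,j=7): S=157.6615, (K−S)⁺=0.0000, hold=0.0000 ⇒ V=0.0000 continue  boundary S*=116.9407
step 6: (k=6,j=0): S=82.5238, (K−S)⁺=43.2162, hold=42.8398 ⇒ V=43.2162 exercise | (k=6,j=1): S=91.1659, (K−S)⁺=34.5741, hold=34.1977 ⇒ V=34.5741 exercise | (k=6,j=2): S=100.7130, (K−S)⁺=25.0270, hold=24.6505 ⇒ V=25.0270 exercise | (k=6,j=3): S=111.2600, (K−S)⁺=14.4800, hold=14.1035 ⇒ V=14.4800 exercise | (k=6,j=4): S=122.9115, (K−S)⁺=2.8285, hold=4.9333 ⇒ V=4.9333 continue | (k=6,j=5): S=135.7831, (K−S)⁺=0.0000, hold=0.6540 ⇒ V=0.6540 continue | (k=6,j=6): S=150.0027, (K−S)⁺=0.0000, hold=0.0000 ⇒ V=0.0000 continue  boundary S*=111.2600
step 5: (k=5,j=0): S=86.7373, (K−S)⁺=39.0027, hold=38.6263 ⇒ V=39.0027 exercise | (k=5,j=1): S=95.8206, (K−S)⁺=29.9194, hold=29.5429 ⇒ V=29.9194 exercise | (k=5,j=2): S=105.8552, (K−S)⁺=19.8848, hold=19.5083 ⇒ V=19.8848 exercise | (k=5,j=3): S=116.9407, (K−S)⁺=8.7993, hold=9.5092 ⇒ V=9.5092 continue | (k=5,j=4): S=129.1871, (K−S)⁺=0.0000, hold=2.7098 ⇒ V=2.7098 continue | (k=5,j=5): S=142.7159, (K−S)⁺=0.0000, hold=0.3145 ⇒ V=0.3145 continue  boundary S*=105.8552
step 4: (k=4,j=0): S=91.1659, (K−S)⁺=34.5741, hold=34.1977 ⇒ V=34.5741 exercise | (k=4,j=1): S=100.7130, (K−S)⁺=25.0270, hold=24.6505 ⇒ V=25.0270 exercise | (k=4,j=2): S=111.2600, (K−S)⁺=14.4800, hold=14.4700 ⇒ V=14.4800 exercise | (k=4,j=3): S=122.9115, (K−S)⁺=2.8285, hold=5.9713 ⇒ V=5.9713 continue | (k=4,j=4): S=135.7831, (K−S)⁺=0.0000, hold=1.4654 ⇒ V=1.4654 continue  boundary S*=111.2600
step 3: (k=3,j=0): S=95.8206, (K−S)⁺=29.9194, hold=29.5429 ⇒ V=29.9194 exercise | (k=3,j=1): S=105.8552, (K−S)⁺=19.8848, hold=19.5083 ⇒ V=19.8848 exercise | (k=3,j=2): S=116.9407, (K−S)⁺=8.7993, hold=10.0449 ⇒ V=10.0449 continue | (k=3,j=3): S=129.1871, (K−S)⁺=0.0000, hold=3.6277 ⇒ V=3.6277 continue  boundary S*=105.8552
step 2: (k=2,j=0): S=100.7130, (K−S)⁺=25.0270, hold=24.6505 ⇒ V=25.0270 exercise | (k=2,j=1): S=111.2600, (K−S)⁺=14.4800, hold=14.7465 ⇒ V=14.7465 continue | (k=2,j=2): S=122.9115, (K−S)⁺=2.8285, hold=6.7027 ⇒ V=6.7027 continue  boundary S*=100.7130
step 1: (k=1,j=0): S=105.8552, (K−S)⁺=19.8848, hold=19.6458 ⇒ V=19.8848 exercise | (k=1,j=1): S=116.9407, (K−S)⁺=8.7993, hold=10.5506 ⇒ V=10.5506 continue  boundary S*=105.8552
step 0: (k=0,j=0): S=111.2600, (K−S)⁺=14.4800, hold=15.0075 ⇒ V=15.0075 continue  boundary S*=-

price = 15.0075
boundary = - 105.8552 100.7130 105.8552 111.2600 105.8552 111.2600 116.9407
tree:
15.0075
19.8848 10.5506
25.0270 14.7465 6.7027
29.9194 19.8848 10.0449 3.6277
34.5741 25.0270 14.4800 5.9713 1.4654
39.0027 29.9194 19.8848 9.5092 2.7098 0.3145
43.2162 34.5741 25.0270 14.4800 4.9333 0.6540 0.0000
47.2250 39.0027 29.9194 19.8848 8.7993 1.3601 0.0000 0.0000
51.0391 43.2162 34.5741 25.0270 14.4800 2.8285 0.0000 0.0000 0.0000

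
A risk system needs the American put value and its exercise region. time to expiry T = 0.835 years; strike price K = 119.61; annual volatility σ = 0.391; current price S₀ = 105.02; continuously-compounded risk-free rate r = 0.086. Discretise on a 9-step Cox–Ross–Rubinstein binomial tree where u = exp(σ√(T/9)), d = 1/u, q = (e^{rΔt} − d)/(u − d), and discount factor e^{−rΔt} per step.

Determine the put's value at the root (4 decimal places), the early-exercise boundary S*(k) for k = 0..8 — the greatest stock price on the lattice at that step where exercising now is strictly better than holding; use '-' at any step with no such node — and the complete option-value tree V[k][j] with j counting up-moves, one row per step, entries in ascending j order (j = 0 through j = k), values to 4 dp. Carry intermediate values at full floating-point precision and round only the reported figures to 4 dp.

price = 20.3433
boundary = - - 82.7611 73.4689 82.7611 73.4689 82.7611 93.2286 105.0200
tree:
20.3433
27.8069 13.3162
36.8489 19.3439 7.5915
46.1411 27.1982 11.9161 3.4531
54.3901 36.8489 18.1261 5.9896 1.0100
61.7128 46.1411 26.5036 10.1636 1.9740 0.0767
68.2134 54.3901 36.8489 16.7364 3.8518 0.1559 0.0000
73.9841 61.7128 46.1411 26.3814 7.5034 0.3167 0.0000 0.0000
79.1069 68.2134 54.3901 36.8489 14.5900 0.6435 0.0000 0.0000 0.0000
83.6545 73.9841 61.7128 46.1411 26.3814 1.3072 0.0000 0.0000 0.0000 0.0000

Δt=0.09278  u=1.12648  d=0.88772  q=0.50381  discount=0.99205
step 9 (expiry): payoffs max(K−S,0) = 83.6545 73.9841 61.7128 46.1411 26.3814 1.3072 0.0000 0.0000 0.0000 0.0000
step 8: (k=8,j=0): S=40.5031, (K−S)⁺=79.1069, hold=78.1563 ⇒ V=79.1069 exercise | (k=8,j=1): S=51.3966, (K−S)⁺=68.2134, hold=67.2628 ⇒ V=68.2134 exercise | (k=8,j=2): S=65.2199, (K−S)⁺=54.3901, hold=53.4395 ⇒ V=54.3901 exercise | (k=8,j=3): S=82.7611, (K−S)⁺=36.8489, hold=35.8984 ⇒ V=36.8489 exercise | (k=8,j=4): S=105.0200, (K−S)⁺=14.5900, hold=13.6394 ⇒ V=14.5900 exercise | (k=8,j=5): S=133.2655, (K−S)⁺=0.0000, hold=0.6435 ⇒ V=0.6435 continue | (k=8,j=6): S=169.1078, (K−S)⁺=0.0000, hold=0.0000 ⇒ V=0.0000 continue | (k=8,j=7): S=214.5900, (K−S)⁺=0.0000, hold=0.0000 ⇒ V=0.0000 continue | (k=8,j=8): S=272.3049, (K−S)⁺=0.0000, hold=0.0000 ⇒ V=0.0000 continue  boundary S*=105.0200
step 7: (k=7,j=0): S=45.6259, (K−S)⁺=73.9841, hold=73.0335 ⇒ V=73.9841 exercise | (k=7,j=1): S=57.8972, (K−S)⁺=61.7128, hold=60.7623 ⇒ V=61.7128 exercise | (k=7,j=2): S=73.4689, (K−S)⁺=46.1411, hold=45.1906 ⇒ V=46.1411 exercise | (k=7,j=3): S=93.2286, (K−S)⁺=26.3814, hold=25.4309 ⇒ V=26.3814 exercise | (k=7,j=4): S=118.3028, (K−S)⁺=1.3072, hold=7.5034 ⇒ V=7.5034 continue | (k=7,j=5): S=150.1208, (K−S)⁺=0.0000, hold=0.3167 ⇒ V=0.3167 continue | (k=7,j=6): S=190.4963, (K−S)⁺=0.0000, hold=0.0000 ⇒ V=0.0000 continue | (k=7,j=7): S=241.7311, (K−S)⁺=0.0000, hold=0.0000 ⇒ V=0.0000 continue  boundary S*=93.2286
step 6: (k=6,j=0): S=51.3966, (K−S)⁺=68.2134, hold=67.2628 ⇒ V=68.2134 exercise | (k=6,j=1): S=65.2199, (K−S)⁺=54.3901, hold=53.4395 ⇒ V=54.3901 exercise | (k=6,j=2): S=82.7611, (K−S)⁺=36.8489, hold=35.8984 ⇒ V=36.8489 exercise | (k=6,j=3): S=105.0200, (K−S)⁺=14.5900, hold=16.7364 ⇒ V=16.7364 continue | (k=6,j=4): S=133.2655, (K−S)⁺=0.0000, hold=3.8518 ⇒ V=3.8518 continue | (k=6,j=5): S=169.1078, (K−S)⁺=0.0000, hold=0.1559 ⇒ V=0.1559 continue | (k=6,j=6): S=214.5900, (K−S)⁺=0.0000, hold=0.0000 ⇒ V=0.0000 continue  boundary S*=82.7611
step 5: (k=5,j=0): S=57.8972, (K−S)⁺=61.7128, hold=60.7623 ⇒ V=61.7128 exercise | (k=5,j=1): S=73.4689, (K−S)⁺=46.1411, hold=45.1906 ⇒ V=46.1411 exercise | (k=5,j=2): S=93.2286, (K−S)⁺=26.3814, hold=26.5036 ⇒ V=26.5036 continue | (k=5,j=3): S=118.3028, (K−S)⁺=1.3072, hold=10.1636 ⇒ V=10.1636 continue | (k=5,j=4): S=150.1208, (K−S)⁺=0.0000, hold=1.9740 ⇒ V=1.9740 continue | (k=5,j=5): S=190.4963, (K−S)⁺=0.0000, hold=0.0767 ⇒ V=0.0767 continue  boundary S*=73.4689
step 4: (k=4,j=0): S=65.2199, (K−S)⁺=54.3901, hold=53.4395 ⇒ V=54.3901 exercise | (k=4,j=1): S=82.7611, (K−S)⁺=36.8489, hold=35.9594 ⇒ V=36.8489 exercise | (k=4,j=2): S=105.0200, (K−S)⁺=14.5900, hold=18.1261 ⇒ V=18.1261 continue | (k=4,j=3): S=133.2655, (K−S)⁺=0.0000, hold=5.9896 ⇒ V=5.9896 continue | (k=4,j=4): S=169.1078, (K−S)⁺=0.0000, hold=1.0100 ⇒ V=1.0100 continue  boundary S*=82.7611
step 3: (k=3,j=0): S=73.4689, (K−S)⁺=46.1411, hold=45.1906 ⇒ V=46.1411 exercise | (k=3,j=1): S=93.2286, (K−S)⁺=26.3814, hold=27.1982 ⇒ V=27.1982 continue | (k=3,j=2): S=118.3028, (K−S)⁺=1.3072, hold=11.9161 ⇒ V=11.9161 continue | (k=3,j=3): S=150.1208, (K−S)⁺=0.0000, hold=3.4531 ⇒ V=3.4531 continue  boundary S*=73.4689
step 2: (k=2,j=0): S=82.7611, (K−S)⁺=36.8489, hold=36.3066 ⇒ V=36.8489 exercise | (k=2,j=1): S=105.0200, (K−S)⁺=14.5900, hold=19.3439 ⇒ V=19.3439 continue | (k=2,j=2): S=133.2655, (K−S)⁺=0.0000, hold=7.5915 ⇒ V=7.5915 continue  boundary S*=82.7611
step 1: (k=1,j=0): S=93.2286, (K−S)⁺=26.3814, hold=27.8069 ⇒ V=27.8069 continue | (k=1,j=1): S=118.3028, (K−S)⁺=1.3072, hold=13.3162 ⇒ V=13.3162 continue  boundary S*=-
step 0: (k=0,j=0): S=105.0200, (K−S)⁺=14.5900, hold=20.3433 ⇒ V=20.3433 continue  boundary S*=-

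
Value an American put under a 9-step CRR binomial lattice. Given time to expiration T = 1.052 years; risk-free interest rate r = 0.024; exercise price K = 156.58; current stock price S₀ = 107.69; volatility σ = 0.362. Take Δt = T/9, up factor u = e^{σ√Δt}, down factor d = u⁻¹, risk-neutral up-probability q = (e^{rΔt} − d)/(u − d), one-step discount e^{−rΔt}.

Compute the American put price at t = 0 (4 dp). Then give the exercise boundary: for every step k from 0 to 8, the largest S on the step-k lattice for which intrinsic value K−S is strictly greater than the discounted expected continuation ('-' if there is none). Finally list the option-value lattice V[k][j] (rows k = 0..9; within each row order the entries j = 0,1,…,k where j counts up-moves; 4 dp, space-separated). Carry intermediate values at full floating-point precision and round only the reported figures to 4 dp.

params: Δt=0.11689 u=1.13175 d=0.88359 q=0.48042 e^(-rΔt)=0.99720
t_9 payoffs: 121.2272 111.2981 98.5804 82.2909 61.4264 34.7019 0.4718 0.0000 0.0000 0.0000
t_8: node(8,0) S=40.0105 payoff=116.5695 vs cont=116.1308 → 116.5695 [stop]  node(8,1) S=51.2477 payoff=105.3323 vs cont=104.8936 → 105.3323 [stop]  node(8,2) S=65.6410 payoff=90.9390 vs cont=90.5004 → 90.9390 [stop]  node(8,3) S=84.0766 payoff=72.5034 vs cont=72.0648 → 72.5034 [stop]  node(8,4) S=107.6900 payoff=48.8900 vs cont=48.4514 → 48.8900 [stop]  node(8,5) S=137.9354 payoff=18.6446 vs cont=18.2060 → 18.6446 [stop]  node(8,6) S=176.6753 payoff=0.0000 vs cont=0.2444 → 0.2444 [wait]  node(8,7) S=226.2956 payoff=0.0000 vs cont=0.0000 → 0.0000 [wait]  node(8,8) S=289.8521 payoff=0.0000 vs cont=0.0000 → 0.0000 [wait]  ⇒ S*(8)=137.9354
t_7: node(7,0) S=45.2819 payoff=111.2981 vs cont=110.8595 → 111.2981 [stop]  node(7,1) S=57.9996 payoff=98.5804 vs cont=98.1418 → 98.5804 [stop]  node(7,2) S=74.2891 payoff=82.2909 vs cont=81.8523 → 82.2909 [stop]  node(7,3) S=95.1536 payoff=61.4264 vs cont=60.9878 → 61.4264 [stop]  node(7,4) S=121.8781 payoff=34.7019 vs cont=34.2633 → 34.7019 [stop]  node(7,5) S=156.1082 payoff=0.4718 vs cont=9.7774 → 9.7774 [wait]  node(7,6) S=199.9521 payoff=0.0000 vs cont=0.1267 → 0.1267 [wait]  node(7,7) S=256.1098 payoff=0.0000 vs cont=0.0000 → 0.0000 [wait]  ⇒ S*(7)=121.8781
t_6: node(6,0) S=51.2477 payoff=105.3323 vs cont=104.8936 → 105.3323 [stop]  node(6,1) S=65.6410 payoff=90.9390 vs cont=90.5004 → 90.9390 [stop]  node(6,2) S=84.0766 payoff=72.5034 vs cont=72.0648 → 72.5034 [stop]  node(6,3) S=107.6900 payoff=48.8900 vs cont=48.4514 → 48.8900 [stop]  node(6,4) S=137.9354 payoff=18.6446 vs cont=22.6640 → 22.6640 [wait]  node(6,5) S=176.6753 payoff=0.0000 vs cont=5.1266 → 5.1266 [wait]  node(6,6) S=226.2956 payoff=0.0000 vs cont=0.0656 → 0.0656 [wait]  ⇒ S*(6)=107.6900
t_5: node(5,0) S=57.9996 payoff=98.5804 vs cont=98.1418 → 98.5804 [stop]  node(5,1) S=74.2891 payoff=82.2909 vs cont=81.8523 → 82.2909 [stop]  node(5,2) S=95.1536 payoff=61.4264 vs cont=60.9878 → 61.4264 [stop]  node(5,3) S=121.8781 payoff=34.7019 vs cont=36.1889 → 36.1889 [wait]  node(5,4) S=156.1082 payoff=0.4718 vs cont=14.1988 → 14.1988 [wait]  node(5,5) S=199.9521 payoff=0.0000 vs cont=2.6877 → 2.6877 [wait]  ⇒ S*(5)=95.1536
t_4: node(4,0) S=65.6410 payoff=90.9390 vs cont=90.5004 → 90.9390 [stop]  node(4,1) S=84.0766 payoff=72.5034 vs cont=72.0648 → 72.5034 [stop]  node(4,2) S=107.6900 payoff=48.8900 vs cont=49.1637 → 49.1637 [wait]  node(4,3) S=137.9354 payoff=18.6446 vs cont=25.5527 → 25.5527 [wait]  node(4,4) S=176.6753 payoff=0.0000 vs cont=8.6444 → 8.6444 [wait]  ⇒ S*(4)=84.0766
t_3: node(3,0) S=74.2891 payoff=82.2909 vs cont=81.8523 → 82.2909 [stop]  node(3,1) S=95.1536 payoff=61.4264 vs cont=61.1189 → 61.4264 [stop]  node(3,2) S=121.8781 payoff=34.7019 vs cont=37.7146 → 37.7146 [wait]  node(3,3) S=156.1082 payoff=0.4718 vs cont=17.3808 → 17.3808 [wait]  ⇒ S*(3)=95.1536
t_2: node(2,0) S=84.0766 payoff=72.5034 vs cont=72.0648 → 72.5034 [stop]  node(2,1) S=107.6900 payoff=48.8900 vs cont=49.8946 → 49.8946 [wait]  node(2,2) S=137.9354 payoff=18.6446 vs cont=27.8675 → 27.8675 [wait]  ⇒ S*(2)=84.0766
t_1: node(1,0) S=95.1536 payoff=61.4264 vs cont=61.4690 → 61.4690 [wait]  node(1,1) S=121.8781 payoff=34.7019 vs cont=39.2023 → 39.2023 [wait]  ⇒ S*(1)=-
t_0: node(0,0) S=107.6900 payoff=48.8900 vs cont=50.6294 → 50.6294 [wait]  ⇒ S*(0)=-

price = 50.6294
boundary = - - 84.0766 95.1536 84.0766 95.1536 107.6900 121.8781 137.9354
tree:
50.6294
61.4690 39.2023
72.5034 49.8946 27.8675
82.2909 61.4264 37.7146 17.3808
90.9390 72.5034 49.1637 25.5527 8.6444
98.5804 82.2909 61.4264 36.1889 14.1988 2.6877
105.3323 90.9390 72.5034 48.8900 22.6640 5.1266 0.0656
111.2981 98.5804 82.2909 61.4264 34.7019 9.7774 0.1267 0.0000
116.5695 105.3323 90.9390 72.5034 48.8900 18.6446 0.2444 0.0000 0.0000
121.2272 111.2981 98.5804 82.2909 61.4264 34.7019 0.4718 0.0000 0.0000 0.0000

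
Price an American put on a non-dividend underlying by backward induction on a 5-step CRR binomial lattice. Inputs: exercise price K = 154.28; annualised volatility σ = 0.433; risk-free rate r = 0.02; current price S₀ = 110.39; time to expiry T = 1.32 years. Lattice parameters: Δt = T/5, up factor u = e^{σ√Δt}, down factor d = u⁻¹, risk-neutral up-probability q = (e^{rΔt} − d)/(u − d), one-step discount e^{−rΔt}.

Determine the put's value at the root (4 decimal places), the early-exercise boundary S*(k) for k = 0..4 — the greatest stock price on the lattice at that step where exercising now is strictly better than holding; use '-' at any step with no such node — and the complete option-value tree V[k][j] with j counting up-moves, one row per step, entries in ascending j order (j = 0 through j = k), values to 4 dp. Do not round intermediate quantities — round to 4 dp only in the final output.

Δt=0.26400, u=1.24917, d=0.80053, q=0.45641, disc=e^(-rΔt)=0.99473
k=5 terminal: V=max(K-S,0) → 117.9871 97.6476 65.9093 16.3841 0.0000 0.0000
k=4: j=0 S=45.3360 intr=108.9440 cont=108.1315 V=108.9440[EX]; j=1 S=70.7435 intr=83.5365 cont=82.7240 V=83.5365[EX]; j=2 S=110.3900 intr=43.8900 cont=43.0775 V=43.8900[EX]; j=3 S=172.2554 intr=0.0000 cont=8.8594 V=8.8594[hold]; j=4 S=268.7918 intr=0.0000 cont=0.0000 V=0.0000[hold]  S*(4)=110.3900
k=3: j=0 S=56.6324 intr=97.6476 cont=96.8351 V=97.6476[EX]; j=1 S=88.3707 intr=65.9093 cont=65.0969 V=65.9093[EX]; j=2 S=137.8959 intr=16.3841 cont=27.7548 V=27.7548[hold]; j=3 S=215.1763 intr=0.0000 cont=4.7905 V=4.7905[hold]  S*(3)=88.3707
k=2: j=0 S=70.7435 intr=83.5365 cont=82.7240 V=83.5365[EX]; j=1 S=110.3900 intr=43.8900 cont=48.2399 V=48.2399[hold]; j=2 S=172.2554 intr=0.0000 cont=17.1827 V=17.1827[hold]  S*(2)=70.7435
k=1: j=0 S=88.3707 intr=65.9093 cont=67.0718 V=67.0718[hold]; j=1 S=137.8959 intr=16.3841 cont=33.8858 V=33.8858[hold]  S*(1)=-
k=0: j=0 S=110.3900 intr=43.8900 cont=51.6519 V=51.6519[hold]  S*(0)=-

price = 51.6519
boundary = - - 70.7435 88.3707 110.3900
tree:
51.6519
67.0718 33.8858
83.5365 48.2399 17.1827
97.6476 65.9093 27.7548 4.7905
108.9440 83.5365 43.8900 8.8594 0.0000
117.9871 97.6476 65.9093 16.3841 0.0000 0.0000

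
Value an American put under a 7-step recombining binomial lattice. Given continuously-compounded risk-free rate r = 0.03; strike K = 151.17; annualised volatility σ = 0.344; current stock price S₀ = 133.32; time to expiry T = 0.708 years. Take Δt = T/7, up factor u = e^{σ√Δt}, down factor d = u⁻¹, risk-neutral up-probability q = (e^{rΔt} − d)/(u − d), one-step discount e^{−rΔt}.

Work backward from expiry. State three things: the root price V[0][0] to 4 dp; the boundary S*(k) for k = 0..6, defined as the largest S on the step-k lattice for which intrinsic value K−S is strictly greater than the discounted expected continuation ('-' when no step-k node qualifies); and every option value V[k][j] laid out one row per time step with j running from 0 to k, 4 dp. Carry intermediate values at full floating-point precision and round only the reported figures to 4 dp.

price = 24.9980
boundary = - - - 96.0190 107.1198 119.5040 133.3200
tree:
24.9980
33.8201 15.8439
44.0961 23.1866 8.1937
55.1510 32.7048 13.2866 2.8701
65.1015 44.0502 20.9358 5.2970 0.3269
74.0208 55.1510 31.6660 9.7426 0.6385 0.0000
82.0158 65.1015 44.0502 17.8500 1.2474 0.0000 0.0000
89.1822 74.0208 55.1510 31.6660 2.4367 0.0000 0.0000 0.0000

Δt=0.10114  u=1.11561  d=0.89637  q=0.48654  discount=0.99697
step 7 (expiry): payoffs max(K−S,0) = 89.1822 74.0208 55.1510 31.6660 2.4367 0.0000 0.0000 0.0000
step 6: (k=6,j=0): S=69.1542, (K−S)⁺=82.0158, hold=81.5578 ⇒ V=82.0158 exercise | (k=6,j=1): S=86.0685, (K−S)⁺=65.1015, hold=64.6435 ⇒ V=65.1015 exercise | (k=6,j=2): S=107.1198, (K−S)⁺=44.0502, hold=43.5922 ⇒ V=44.0502 exercise | (k=6,j=3): S=133.3200, (K−S)⁺=17.8500, hold=17.3920 ⇒ V=17.8500 exercise | (k=6,j=4): S=165.9284, (K−S)⁺=0.0000, hold=1.2474 ⇒ V=1.2474 continue | (k=6,j=5): S=206.5125, (K−S)⁺=0.0000, hold=0.0000 ⇒ V=0.0000 continue | (k=6,j=6): S=257.0230, (K−S)⁺=0.0000, hold=0.0000 ⇒ V=0.0000 continue  boundary S*=133.3200
step 5: (k=5,j=0): S=77.1492, (K−S)⁺=74.0208, hold=73.5628 ⇒ V=74.0208 exercise | (k=5,j=1): S=96.0190, (K−S)⁺=55.1510, hold=54.6930 ⇒ V=55.1510 exercise | (k=5,j=2): S=119.5040, (K−S)⁺=31.6660, hold=31.2080 ⇒ V=31.6660 exercise | (k=5,j=3): S=148.7333, (K−S)⁺=2.4367, hold=9.7426 ⇒ V=9.7426 continue | (k=5,j=4): S=185.1116, (K−S)⁺=0.0000, hold=0.6385 ⇒ V=0.6385 continue | (k=5,j=5): S=230.3876, (K−S)⁺=0.0000, hold=0.0000 ⇒ V=0.0000 continue  boundary S*=119.5040
step 4: (k=4,j=0): S=86.0685, (K−S)⁺=65.1015, hold=64.6435 ⇒ V=65.1015 exercise | (k=4,j=1): S=107.1198, (K−S)⁺=44.0502, hold=43.5922 ⇒ V=44.0502 exercise | (k=4,j=2): S=133.3200, (K−S)⁺=17.8500, hold=20.9358 ⇒ V=20.9358 continue | (k=4,j=3): S=165.9284, (K−S)⁺=0.0000, hold=5.2970 ⇒ V=5.2970 continue | (k=4,j=4): S=206.5125, (K−S)⁺=0.0000, hold=0.3269 ⇒ V=0.3269 continue  boundary S*=107.1198
step 3: (k=3,j=0): S=96.0190, (K−S)⁺=55.1510, hold=54.6930 ⇒ V=55.1510 exercise | (k=3,j=1): S=119.5040, (K−S)⁺=31.6660, hold=32.7048 ⇒ V=32.7048 continue | (k=3,j=2): S=148.7333, (K−S)⁺=2.4367, hold=13.2866 ⇒ V=13.2866 continue | (k=3,j=3): S=185.1116, (K−S)⁺=0.0000, hold=2.8701 ⇒ V=2.8701 continue  boundary S*=96.0190
step 2: (k=2,j=0): S=107.1198, (K−S)⁺=44.0502, hold=44.0961 ⇒ V=44.0961 continue | (k=2,j=1): S=133.3200, (K−S)⁺=17.8500, hold=23.1866 ⇒ V=23.1866 continue | (k=2,j=2): S=165.9284, (K−S)⁺=0.0000, hold=8.1937 ⇒ V=8.1937 continue  boundary S*=-
step 1: (k=1,j=0): S=119.5040, (K−S)⁺=31.6660, hold=33.8201 ⇒ V=33.8201 continue | (k=1,j=1): S=148.7333, (K−S)⁺=2.4367, hold=15.8439 ⇒ V=15.8439 continue  boundary S*=-
step 0: (k=0,j=0): S=133.3200, (K−S)⁺=17.8500, hold=24.9980 ⇒ V=24.9980 continue  boundary S*=-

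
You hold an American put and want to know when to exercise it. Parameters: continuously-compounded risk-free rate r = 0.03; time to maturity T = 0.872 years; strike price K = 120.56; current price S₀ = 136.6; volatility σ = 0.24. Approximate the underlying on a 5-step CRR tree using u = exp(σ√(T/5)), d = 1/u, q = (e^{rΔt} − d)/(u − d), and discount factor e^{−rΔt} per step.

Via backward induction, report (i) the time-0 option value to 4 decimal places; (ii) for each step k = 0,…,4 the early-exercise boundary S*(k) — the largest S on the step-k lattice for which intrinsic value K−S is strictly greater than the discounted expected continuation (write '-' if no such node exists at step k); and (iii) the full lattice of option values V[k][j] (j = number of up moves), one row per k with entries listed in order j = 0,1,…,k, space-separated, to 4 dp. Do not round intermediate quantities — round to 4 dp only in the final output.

Δt=0.17440, u=1.10542, d=0.90463, q=0.50109, disc=e^(-rΔt)=0.99478
k=5 terminal: V=max(K-S,0) → 37.8019 19.4331 0.0000 0.0000 0.0000 0.0000
k=4: j=0 S=91.4826 intr=29.0774 cont=28.4482 V=29.0774[EX]; j=1 S=111.7879 intr=8.7721 cont=9.6448 V=9.6448[hold]; j=2 S=136.6000 intr=0.0000 cont=0.0000 V=0.0000[hold]; j=3 S=166.9194 intr=0.0000 cont=0.0000 V=0.0000[hold]; j=4 S=203.9683 intr=0.0000 cont=0.0000 V=0.0000[hold]  S*(4)=91.4826
k=3: j=0 S=101.1269 intr=19.4331 cont=19.2390 V=19.4331[EX]; j=1 S=123.5727 intr=0.0000 cont=4.7868 V=4.7868[hold]; j=2 S=151.0006 intr=0.0000 cont=0.0000 V=0.0000[hold]; j=3 S=184.5163 intr=0.0000 cont=0.0000 V=0.0000[hold]  S*(3)=101.1269
k=2: j=0 S=111.7879 intr=8.7721 cont=12.0309 V=12.0309[hold]; j=1 S=136.6000 intr=0.0000 cont=2.3757 V=2.3757[hold]; j=2 S=166.9194 intr=0.0000 cont=0.0000 V=0.0000[hold]  S*(2)=-
k=1: j=0 S=123.5727 intr=0.0000 cont=7.1552 V=7.1552[hold]; j=1 S=151.0006 intr=0.0000 cont=1.1791 V=1.1791[hold]  S*(1)=-
k=0: j=0 S=136.6000 intr=0.0000 cont=4.1389 V=4.1389[hold]  S*(0)=-

price = 4.1389
boundary = - - - 101.1269 91.4826
tree:
4.1389
7.1552 1.1791
12.0309 2.3757 0.0000
19.4331 4.7868 0.0000 0.0000
29.0774 9.6448 0.0000 0.0000 0.0000
37.8019 19.4331 0.0000 0.0000 0.0000 0.0000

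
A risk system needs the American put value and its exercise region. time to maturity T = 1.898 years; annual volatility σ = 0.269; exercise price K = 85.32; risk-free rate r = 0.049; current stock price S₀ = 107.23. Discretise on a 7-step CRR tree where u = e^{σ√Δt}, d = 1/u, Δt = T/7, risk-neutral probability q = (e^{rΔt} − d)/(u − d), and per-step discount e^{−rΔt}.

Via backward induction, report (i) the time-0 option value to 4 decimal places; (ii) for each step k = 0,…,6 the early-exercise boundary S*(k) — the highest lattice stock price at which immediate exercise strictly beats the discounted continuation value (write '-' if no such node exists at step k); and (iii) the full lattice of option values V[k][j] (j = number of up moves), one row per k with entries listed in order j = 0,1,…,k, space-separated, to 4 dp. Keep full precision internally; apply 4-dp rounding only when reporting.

params: Δt=0.27114 u=1.15036 d=0.86930 q=0.51263 e^(-rΔt)=0.98680
t_7 payoffs: 45.0957 32.0903 14.8801 0.0000 0.0000 0.0000 0.0000 0.0000
t_6: node(6,0) S=46.2723 payoff=39.0477 vs cont=37.9216 → 39.0477 [stop]  node(6,1) S=61.2331 payoff=24.0869 vs cont=22.9608 → 24.0869 [stop]  node(6,2) S=81.0310 payoff=4.2890 vs cont=7.1565 → 7.1565 [wait]  node(6,3) S=107.2300 payoff=0.0000 vs cont=0.0000 → 0.0000 [wait]  node(6,4) S=141.8996 payoff=0.0000 vs cont=0.0000 → 0.0000 [wait]  node(6,5) S=187.7787 payoff=0.0000 vs cont=0.0000 → 0.0000 [wait]  node(6,6) S=248.4914 payoff=0.0000 vs cont=0.0000 → 0.0000 [wait]  ⇒ S*(6)=61.2331
t_5: node(5,0) S=53.2297 payoff=32.0903 vs cont=30.9643 → 32.0903 [stop]  node(5,1) S=70.4399 payoff=14.8801 vs cont=15.2046 → 15.2046 [wait]  node(5,2) S=93.2146 payoff=0.0000 vs cont=3.4418 → 3.4418 [wait]  node(5,3) S=123.3527 payoff=0.0000 vs cont=0.0000 → 0.0000 [wait]  node(5,4) S=163.2352 payoff=0.0000 vs cont=0.0000 → 0.0000 [wait]  node(5,5) S=216.0125 payoff=0.0000 vs cont=0.0000 → 0.0000 [wait]  ⇒ S*(5)=53.2297
t_4: node(4,0) S=61.2331 payoff=24.0869 vs cont=23.1250 → 24.0869 [stop]  node(4,1) S=81.0310 payoff=4.2890 vs cont=9.0536 → 9.0536 [wait]  node(4,2) S=107.2300 payoff=0.0000 vs cont=1.6553 → 1.6553 [wait]  node(4,3) S=141.8996 payoff=0.0000 vs cont=0.0000 → 0.0000 [wait]  node(4,4) S=187.7787 payoff=0.0000 vs cont=0.0000 → 0.0000 [wait]  ⇒ S*(4)=61.2331
t_3: node(3,0) S=70.4399 payoff=14.8801 vs cont=16.1643 → 16.1643 [wait]  node(3,1) S=93.2146 payoff=0.0000 vs cont=5.1916 → 5.1916 [wait]  node(3,2) S=123.3527 payoff=0.0000 vs cont=0.7961 → 0.7961 [wait]  node(3,3) S=163.2352 payoff=0.0000 vs cont=0.0000 → 0.0000 [wait]  ⇒ S*(3)=-
t_2: node(2,0) S=81.0310 payoff=4.2890 vs cont=10.4003 → 10.4003 [wait]  node(2,1) S=107.2300 payoff=0.0000 vs cont=2.8996 → 2.8996 [wait]  node(2,2) S=141.8996 payoff=0.0000 vs cont=0.3829 → 0.3829 [wait]  ⇒ S*(2)=-
t_1: node(1,0) S=93.2146 payoff=0.0000 vs cont=6.4687 → 6.4687 [wait]  node(1,1) S=123.3527 payoff=0.0000 vs cont=1.5882 → 1.5882 [wait]  ⇒ S*(1)=-
t_0: node(0,0) S=107.2300 payoff=0.0000 vs cont=3.9145 → 3.9145 [wait]  ⇒ S*(0)=-

price = 3.9145
boundary = - - - - 61.2331 53.2297 61.2331
tree:
3.9145
6.4687 1.5882
10.4003 2.8996 0.3829
16.1643 5.1916 0.7961 0.0000
24.0869 9.0536 1.6553 0.0000 0.0000
32.0903 15.2046 3.4418 0.0000 0.0000 0.0000
39.0477 24.0869 7.1565 0.0000 0.0000 0.0000 0.0000
45.0957 32.0903 14.8801 0.0000 0.0000 0.0000 0.0000 0.0000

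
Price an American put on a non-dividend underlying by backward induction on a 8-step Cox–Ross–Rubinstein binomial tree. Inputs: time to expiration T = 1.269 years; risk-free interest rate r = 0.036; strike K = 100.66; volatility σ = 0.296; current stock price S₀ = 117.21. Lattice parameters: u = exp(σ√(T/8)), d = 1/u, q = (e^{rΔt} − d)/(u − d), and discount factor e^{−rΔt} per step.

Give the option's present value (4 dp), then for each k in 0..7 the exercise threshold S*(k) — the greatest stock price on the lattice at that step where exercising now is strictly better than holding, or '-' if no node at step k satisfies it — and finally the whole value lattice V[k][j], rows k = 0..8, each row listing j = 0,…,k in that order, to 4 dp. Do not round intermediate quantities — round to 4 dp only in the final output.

price = 6.5197
boundary = - - - - 73.1423 65.0084 73.1423 82.2939
tree:
6.5197
9.7839 3.2622
14.2892 5.2971 1.2223
20.2099 8.4094 2.1805 0.2581
27.5177 12.9822 3.8376 0.5138 0.0000
35.6516 19.3430 6.6379 1.0228 0.0000 0.0000
42.8809 27.5177 11.2201 2.0362 0.0000 0.0000 0.0000
49.3063 35.6516 18.3661 4.0535 0.0000 0.0000 0.0000 0.0000
55.0172 42.8809 27.5177 8.0695 0.0000 0.0000 0.0000 0.0000 0.0000

params: Δt=0.15862 u=1.12512 d=0.88879 q=0.49479 e^(-rΔt)=0.99431
t_8 payoffs: 55.0172 42.8809 27.5177 8.0695 0.0000 0.0000 0.0000 0.0000 0.0000
t_7: node(7,0) S=51.3537 payoff=49.3063 vs cont=48.7332 → 49.3063 [stop]  node(7,1) S=65.0084 payoff=35.6516 vs cont=35.0784 → 35.6516 [stop]  node(7,2) S=82.2939 payoff=18.3661 vs cont=17.7929 → 18.3661 [stop]  node(7,3) S=104.1755 payoff=0.0000 vs cont=4.0535 → 4.0535 [wait]  node(7,4) S=131.8754 payoff=0.0000 vs cont=0.0000 → 0.0000 [wait]  node(7,5) S=166.9405 payoff=0.0000 vs cont=0.0000 → 0.0000 [wait]  node(7,6) S=211.3294 payoff=0.0000 vs cont=0.0000 → 0.0000 [wait]  node(7,7) S=267.5211 payoff=0.0000 vs cont=0.0000 → 0.0000 [wait]  ⇒ S*(7)=82.2939
t_6: node(6,0) S=57.7791 payoff=42.8809 vs cont=42.3078 → 42.8809 [stop]  node(6,1) S=73.1423 payoff=27.5177 vs cont=26.9445 → 27.5177 [stop]  node(6,2) S=92.5905 payoff=8.0695 vs cont=11.2201 → 11.2201 [wait]  node(6,3) S=117.2100 payoff=0.0000 vs cont=2.0362 → 2.0362 [wait]  node(6,4) S=148.3757 payoff=0.0000 vs cont=0.0000 → 0.0000 [wait]  node(6,5) S=187.8282 payoff=0.0000 vs cont=0.0000 → 0.0000 [wait]  node(6,6) S=237.7710 payoff=0.0000 vs cont=0.0000 → 0.0000 [wait]  ⇒ S*(6)=73.1423
t_5: node(5,0) S=65.0084 payoff=35.6516 vs cont=35.0784 → 35.6516 [stop]  node(5,1) S=82.2939 payoff=18.3661 vs cont=19.3430 → 19.3430 [wait]  node(5,2) S=104.1755 payoff=0.0000 vs cont=6.6379 → 6.6379 [wait]  node(5,3) S=131.8754 payoff=0.0000 vs cont=1.0228 → 1.0228 [wait]  node(5,4) S=166.9405 payoff=0.0000 vs cont=0.0000 → 0.0000 [wait]  node(5,5) S=211.3294 payoff=0.0000 vs cont=0.0000 → 0.0000 [wait]  ⇒ S*(5)=65.0084
t_4: node(4,0) S=73.1423 payoff=27.5177 vs cont=27.4251 → 27.5177 [stop]  node(4,1) S=92.5905 payoff=8.0695 vs cont=12.9822 → 12.9822 [wait]  node(4,2) S=117.2100 payoff=0.0000 vs cont=3.8376 → 3.8376 [wait]  node(4,3) S=148.3757 payoff=0.0000 vs cont=0.5138 → 0.5138 [wait]  node(4,4) S=187.8282 payoff=0.0000 vs cont=0.0000 → 0.0000 [wait]  ⇒ S*(4)=73.1423
t_3: node(3,0) S=82.2939 payoff=18.3661 vs cont=20.2099 → 20.2099 [wait]  node(3,1) S=104.1755 payoff=0.0000 vs cont=8.4094 → 8.4094 [wait]  node(3,2) S=131.8754 payoff=0.0000 vs cont=2.1805 → 2.1805 [wait]  node(3,3) S=166.9405 payoff=0.0000 vs cont=0.2581 → 0.2581 [wait]  ⇒ S*(3)=-
t_2: node(2,0) S=92.5905 payoff=8.0695 vs cont=14.2892 → 14.2892 [wait]  node(2,1) S=117.2100 payoff=0.0000 vs cont=5.2971 → 5.2971 [wait]  node(2,2) S=148.3757 payoff=0.0000 vs cont=1.2223 → 1.2223 [wait]  ⇒ S*(2)=-
t_1: node(1,0) S=104.1755 payoff=0.0000 vs cont=9.7839 → 9.7839 [wait]  node(1,1) S=131.8754 payoff=0.0000 vs cont=3.2622 → 3.2622 [wait]  ⇒ S*(1)=-
t_0: node(0,0) S=117.2100 payoff=0.0000 vs cont=6.5197 → 6.5197 [wait]  ⇒ S*(0)=-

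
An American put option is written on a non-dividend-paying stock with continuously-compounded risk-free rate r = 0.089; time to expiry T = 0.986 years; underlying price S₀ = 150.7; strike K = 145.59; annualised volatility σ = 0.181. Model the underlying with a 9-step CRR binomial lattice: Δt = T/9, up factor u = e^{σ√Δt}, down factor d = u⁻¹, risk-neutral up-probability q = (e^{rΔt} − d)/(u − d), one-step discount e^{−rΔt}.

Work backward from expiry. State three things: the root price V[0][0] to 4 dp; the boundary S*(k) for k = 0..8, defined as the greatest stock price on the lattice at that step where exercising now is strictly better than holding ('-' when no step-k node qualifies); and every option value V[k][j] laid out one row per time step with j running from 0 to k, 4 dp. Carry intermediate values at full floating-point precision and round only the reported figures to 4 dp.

Δt=0.10956, u=1.06174, d=0.94185, q=0.56675, disc=e^(-rΔt)=0.99030
k=9 terminal: V=max(K-S,0) → 57.6983 46.5103 33.8982 19.6806 3.6532 0.0000 0.0000 0.0000 0.0000 0.0000
k=8: j=0 S=93.3182 intr=52.2718 cont=50.8591 V=52.2718[EX]; j=1 S=105.1969 intr=40.3931 cont=38.9804 V=40.3931[EX]; j=2 S=118.5877 intr=27.0023 cont=25.5896 V=27.0023[EX]; j=3 S=133.6831 intr=11.9069 cont=10.4942 V=11.9069[EX]; j=4 S=150.7000 intr=0.0000 cont=1.5674 V=1.5674[hold]; j=5 S=169.8830 intr=0.0000 cont=0.0000 V=0.0000[hold]; j=6 S=191.5079 intr=0.0000 cont=0.0000 V=0.0000[hold]; j=7 S=215.8855 intr=0.0000 cont=0.0000 V=0.0000[hold]; j=8 S=243.3662 intr=0.0000 cont=0.0000 V=0.0000[hold]  S*(8)=133.6831
k=7: j=0 S=99.0797 intr=46.5103 cont=45.0976 V=46.5103[EX]; j=1 S=111.6918 intr=33.8982 cont=32.4855 V=33.8982[EX]; j=2 S=125.9094 intr=19.6806 cont=18.2679 V=19.6806[EX]; j=3 S=141.9368 intr=3.6532 cont=5.9883 V=5.9883[hold]; j=4 S=160.0043 intr=0.0000 cont=0.6725 V=0.6725[hold]; j=5 S=180.3717 intr=0.0000 cont=0.0000 V=0.0000[hold]; j=6 S=203.3317 intr=0.0000 cont=0.0000 V=0.0000[hold]; j=7 S=229.2144 intr=0.0000 cont=0.0000 V=0.0000[hold]  S*(7)=125.9094
k=6: j=0 S=105.1969 intr=40.3931 cont=38.9804 V=40.3931[EX]; j=1 S=118.5877 intr=27.0023 cont=25.5896 V=27.0023[EX]; j=2 S=133.6831 intr=11.9069 cont=11.8048 V=11.9069[EX]; j=3 S=150.7000 intr=0.0000 cont=2.9467 V=2.9467[hold]; j=4 S=169.8830 intr=0.0000 cont=0.2885 V=0.2885[hold]; j=5 S=191.5079 intr=0.0000 cont=0.0000 V=0.0000[hold]; j=6 S=215.8855 intr=0.0000 cont=0.0000 V=0.0000[hold]  S*(6)=133.6831
k=5: j=0 S=111.6918 intr=33.8982 cont=32.4855 V=33.8982[EX]; j=1 S=125.9094 intr=19.6806 cont=18.2679 V=19.6806[EX]; j=2 S=141.9368 intr=3.6532 cont=6.7624 V=6.7624[hold]; j=3 S=160.0043 intr=0.0000 cont=1.4262 V=1.4262[hold]; j=4 S=180.3717 intr=0.0000 cont=0.1238 V=0.1238[hold]; j=5 S=203.3317 intr=0.0000 cont=0.0000 V=0.0000[hold]  S*(5)=125.9094
k=4: j=0 S=118.5877 intr=27.0023 cont=25.5896 V=27.0023[EX]; j=1 S=133.6831 intr=11.9069 cont=12.2393 V=12.2393[hold]; j=2 S=150.7000 intr=0.0000 cont=3.7018 V=3.7018[hold]; j=3 S=169.8830 intr=0.0000 cont=0.6814 V=0.6814[hold]; j=4 S=191.5079 intr=0.0000 cont=0.0531 V=0.0531[hold]  S*(4)=118.5877
k=3: j=0 S=125.9094 intr=19.6806 cont=18.4545 V=19.6806[EX]; j=1 S=141.9368 intr=3.6532 cont=7.3288 V=7.3288[hold]; j=2 S=160.0043 intr=0.0000 cont=1.9707 V=1.9707[hold]; j=3 S=180.3717 intr=0.0000 cont=0.3221 V=0.3221[hold]  S*(3)=125.9094
k=2: j=0 S=133.6831 intr=11.9069 cont=12.5572 V=12.5572[hold]; j=1 S=150.7000 intr=0.0000 cont=4.2504 V=4.2504[hold]; j=2 S=169.8830 intr=0.0000 cont=1.0263 V=1.0263[hold]  S*(2)=-
k=1: j=0 S=141.9368 intr=3.6532 cont=7.7731 V=7.7731[hold]; j=1 S=160.0043 intr=0.0000 cont=2.3996 V=2.3996[hold]  S*(1)=-
k=0: j=0 S=150.7000 intr=0.0000 cont=4.6818 V=4.6818[hold]  S*(0)=-

price = 4.6818
boundary = - - - 125.9094 118.5877 125.9094 133.6831 125.9094 133.6831
tree:
4.6818
7.7731 2.3996
12.5572 4.2504 1.0263
19.6806 7.3288 1.9707 0.3221
27.0023 12.2393 3.7018 0.6814 0.0531
33.8982 19.6806 6.7624 1.4262 0.1238 0.0000
40.3931 27.0023 11.9069 2.9467 0.2885 0.0000 0.0000
46.5103 33.8982 19.6806 5.9883 0.6725 0.0000 0.0000 0.0000
52.2718 40.3931 27.0023 11.9069 1.5674 0.0000 0.0000 0.0000 0.0000
57.6983 46.5103 33.8982 19.6806 3.6532 0.0000 0.0000 0.0000 0.0000 0.0000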